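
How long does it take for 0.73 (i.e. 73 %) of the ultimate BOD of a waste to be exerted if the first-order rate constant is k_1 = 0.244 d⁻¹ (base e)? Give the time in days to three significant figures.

t ≈ 5.37 d

y/L₀ = 1 − e^(−k_1 t) = 0.73 ⇒ e^(−k_1 t) = 0.270
t = −ln(0.270) / 0.244 = 1.309 / 0.244 = 5.366 d.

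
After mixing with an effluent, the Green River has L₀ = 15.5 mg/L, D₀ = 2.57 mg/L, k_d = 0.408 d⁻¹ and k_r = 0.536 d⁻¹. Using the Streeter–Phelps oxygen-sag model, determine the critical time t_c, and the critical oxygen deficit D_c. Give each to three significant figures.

t_c ≈ 1.71 d; D_c ≈ 5.86 mg/L

With k_r/k_d = 1.314 and 1 − D₀(k_r−k_d)/(k_d L₀) = 0.9480,
t_c = ln(1.314 × 0.9480) / (0.536 − 0.408) = ln(1.245) / 0.1280 = 0.2194/0.1280 = 1.714 d.
L(t_c) = L₀ e^(−k_d t_c) = 15.5 × 0.4968 = 7.701 mg/L, and at the critical point k_r D_c = k_d L, so D_c = (0.408/0.536) × 7.701 = 5.862 mg/L.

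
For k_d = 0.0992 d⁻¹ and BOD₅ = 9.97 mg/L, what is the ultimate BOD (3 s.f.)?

L₀ ≈ 25.5 mg/L

BOD₅ = L₀(1 − e^(−5k_d)) ⇒ L₀ = BOD₅ / (1 − e^(−5×0.0992))
= 9.97 / (1 − 0.6090) = 9.97 / 0.3910 = 25.50 mg/L.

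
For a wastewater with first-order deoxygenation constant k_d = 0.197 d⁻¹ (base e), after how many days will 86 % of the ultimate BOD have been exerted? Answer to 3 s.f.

t ≈ 9.98 d

y/L₀ = 1 − e^(−k_d t) = 0.86 ⇒ e^(−k_d t) = 0.140
t = −ln(0.140) / 0.197 = 1.966 / 0.197 = 9.980 d.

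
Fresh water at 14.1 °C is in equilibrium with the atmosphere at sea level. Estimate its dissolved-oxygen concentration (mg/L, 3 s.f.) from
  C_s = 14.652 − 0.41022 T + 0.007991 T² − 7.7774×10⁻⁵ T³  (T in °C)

C_s = 14.652 − 0.41022×14.1 + 0.007991×14.1² − 7.7774×10⁻⁵×14.1³ = 10.24 mg/L.

C_s ≈ 10.2 mg/L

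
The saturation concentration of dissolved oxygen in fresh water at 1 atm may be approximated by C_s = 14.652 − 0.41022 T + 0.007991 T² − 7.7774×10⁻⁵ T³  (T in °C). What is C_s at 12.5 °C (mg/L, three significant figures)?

C_s = 14.652 − 0.41022×12.5 + 0.007991×12.5² − 7.7774×10⁻⁵×12.5³ = 10.62 mg/L.

C_s ≈ 10.6 mg/L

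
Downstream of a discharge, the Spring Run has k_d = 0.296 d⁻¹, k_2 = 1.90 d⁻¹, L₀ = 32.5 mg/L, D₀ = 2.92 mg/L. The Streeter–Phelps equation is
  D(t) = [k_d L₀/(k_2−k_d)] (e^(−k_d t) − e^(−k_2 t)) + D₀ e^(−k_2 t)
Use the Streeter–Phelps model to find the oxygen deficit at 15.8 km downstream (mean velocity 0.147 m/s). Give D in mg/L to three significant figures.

D ≈ 3.86 mg/L

Travel time t = x/v = 15.8 km / (0.147 m/s) = 15800 m / 0.147 m/s = 107500 s = 1.244 d.
k_d L₀/(k_2−k_d) = 0.296×32.5/(1.90−0.296) = 9.620/1.604 = 5.998 mg/L.
e^(−k_d t) = e^(−0.296×1.244) = 0.6920; e^(−k_2 t) = e^(−1.90×1.244) = 0.09408.
D = 5.998 × (0.6920 − 0.09408) + 2.92 × 0.09408 = 3.586 + 0.2747 = 3.861 mg/L.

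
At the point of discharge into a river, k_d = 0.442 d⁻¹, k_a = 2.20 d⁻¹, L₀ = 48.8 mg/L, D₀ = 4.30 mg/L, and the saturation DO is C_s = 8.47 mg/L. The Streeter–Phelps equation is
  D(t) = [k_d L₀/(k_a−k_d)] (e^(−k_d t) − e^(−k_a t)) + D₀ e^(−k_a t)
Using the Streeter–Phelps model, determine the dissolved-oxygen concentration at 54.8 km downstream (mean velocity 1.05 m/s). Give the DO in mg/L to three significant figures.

DO ≈ 1.19 mg/L

Travel time t = x/v = 54.8 km / (1.05 m/s) = 54800 m / 1.05 m/s = 52190 s = 0.6041 d.
k_d L₀/(k_a−k_d) = 0.442×48.8/(2.20−0.442) = 21.57/1.758 = 12.27 mg/L.
e^(−k_d t) = e^(−0.442×0.6041) = 0.7657; e^(−k_a t) = e^(−2.20×0.6041) = 0.2648.
D = 12.27 × (0.7657 − 0.2648) + 4.30 × 0.2648 = 6.146 + 1.138 = 7.284 mg/L.
DO = C_s − D = 8.47 − 7.284 = 1.186 mg/L.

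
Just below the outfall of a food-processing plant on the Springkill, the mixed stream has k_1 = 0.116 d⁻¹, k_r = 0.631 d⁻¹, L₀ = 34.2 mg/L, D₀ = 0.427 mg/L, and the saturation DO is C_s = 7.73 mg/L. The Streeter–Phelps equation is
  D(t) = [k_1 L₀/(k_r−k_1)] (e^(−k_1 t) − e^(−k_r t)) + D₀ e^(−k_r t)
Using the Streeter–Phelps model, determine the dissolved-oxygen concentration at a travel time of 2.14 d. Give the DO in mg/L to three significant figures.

k_1 L₀/(k_r−k_1) = 0.116×34.2/(0.631−0.116) = 3.967/0.5150 = 7.703 mg/L.
e^(−k_1 t) = e^(−0.116×2.140) = 0.7802; e^(−k_r t) = e^(−0.631×2.140) = 0.2592.
D = 7.703 × (0.7802 − 0.2592) + 0.427 × 0.2592 = 4.014 + 0.1107 = 4.124 mg/L.
DO = C_s − D = 7.73 − 4.124 = 3.606 mg/L.

DO ≈ 3.61 mg/L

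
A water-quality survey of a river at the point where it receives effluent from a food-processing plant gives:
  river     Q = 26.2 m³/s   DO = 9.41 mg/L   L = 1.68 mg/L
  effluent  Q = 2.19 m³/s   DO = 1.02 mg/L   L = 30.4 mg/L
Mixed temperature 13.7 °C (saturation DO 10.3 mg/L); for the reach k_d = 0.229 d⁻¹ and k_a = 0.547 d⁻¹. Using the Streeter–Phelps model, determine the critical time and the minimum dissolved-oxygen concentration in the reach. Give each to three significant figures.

t_c ≈ 0.241 d; minimum DO ≈ 8.76 mg/L

Mixed DO = (26.2×9.41 + 2.19×1.02)/(26.2+2.19) = 248.8/28.39 = 8.763 mg/L.
Mixed L₀ = (26.2×1.68 + 2.19×30.4)/(28.39) = 110.6/28.39 = 3.895 mg/L.
Initial deficit D₀ = C_s − DO₀ = 10.3 − 8.763 = 1.537 mg/L.
t_c = (1/0.3180) ln[(0.547/0.229)(1 − 1.537×0.3180/(0.229×3.895))] = 3.145 × ln(1.080) = 0.2412 d.
D_c = (0.229/0.547) × 3.895 × e^(−0.229×0.2412) = 0.4186 × 3.895 × 0.9463 = 1.543 mg/L.
Minimum DO = 10.3 − 1.543 = 8.757 mg/L.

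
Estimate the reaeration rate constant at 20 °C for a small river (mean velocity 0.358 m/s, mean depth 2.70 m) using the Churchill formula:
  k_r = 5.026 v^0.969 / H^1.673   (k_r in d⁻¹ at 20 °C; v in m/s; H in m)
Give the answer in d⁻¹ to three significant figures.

k_r ≈ 0.353 d⁻¹

k_r = 5.026 × 0.358^0.969 / 2.70^1.673 = 5.026 × 0.3696 / 5.268 = 0.3526 d⁻¹.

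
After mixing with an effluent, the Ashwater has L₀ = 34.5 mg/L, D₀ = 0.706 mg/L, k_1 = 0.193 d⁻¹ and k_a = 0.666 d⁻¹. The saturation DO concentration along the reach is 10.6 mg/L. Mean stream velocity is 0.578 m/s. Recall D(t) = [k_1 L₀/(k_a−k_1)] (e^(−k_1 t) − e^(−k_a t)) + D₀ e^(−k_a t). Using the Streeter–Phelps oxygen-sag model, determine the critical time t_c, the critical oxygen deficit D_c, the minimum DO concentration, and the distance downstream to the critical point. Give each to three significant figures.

t_c ≈ 2.51 d; D_c ≈ 6.16 mg/L; min DO ≈ 4.44 mg/L; x_c ≈ 125 km

With k_a/k_1 = 3.451 and 1 − D₀(k_a−k_1)/(k_1 L₀) = 0.9498,
t_c = ln(3.451 × 0.9498) / (0.666 − 0.193) = ln(3.278) / 0.4730 = 1.187/0.4730 = 2.510 d.
D_c = (k_1/k_a) L₀ e^(−k_1 t_c) = (0.193/0.666) × 34.5 × e^(−0.193×2.510) = 0.2898 × 34.5 × 0.6161 = 6.159 mg/L.
Minimum DO = C_s − D_c = 10.6 − 6.159 = 4.441 mg/L.
x_c = v t_c = 0.578 m/s × 2.510 d × 86400 s/d = 125300 m ≈ 125 km.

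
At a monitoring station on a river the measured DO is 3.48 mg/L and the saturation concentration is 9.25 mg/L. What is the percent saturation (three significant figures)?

37.6 % saturation

% saturation = C/C_s × 100 = 3.48/9.25 × 100 = 37.6 %.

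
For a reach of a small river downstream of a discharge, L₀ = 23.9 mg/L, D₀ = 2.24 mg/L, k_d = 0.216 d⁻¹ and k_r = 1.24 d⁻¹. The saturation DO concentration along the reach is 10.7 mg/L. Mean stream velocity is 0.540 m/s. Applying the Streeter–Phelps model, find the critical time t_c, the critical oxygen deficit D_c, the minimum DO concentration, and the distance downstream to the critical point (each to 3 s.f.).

t_c ≈ 1.13 d; D_c ≈ 3.26 mg/L; min DO ≈ 7.44 mg/L; x_c ≈ 52.9 km

At the critical point dD/dt = 0, so k_d L₀ e^(−k_d t) = k_r D. Substituting D(t) from the Streeter–Phelps equation and solving for t gives
t_c = ln[(k_r/k_d)(1 − D₀(k_r−k_d)/(k_d L₀))] / (k_r−k_d).
Here k_r−k_d = 1.024 d⁻¹ and 1 − D₀(k_r−k_d)/(k_d L₀) = 1 − 2.24×1.024/(0.216×23.9) = 0.5557, so
t_c = ln(5.741 × 0.5557) / 1.024 = 1.160 / 1.024 = 1.133 d.
D_c = (k_d/k_r) L₀ e^(−k_d t_c) = (0.216/1.24) × 23.9 × e^(−0.216×1.133) = 0.1742 × 23.9 × 0.7829 = 3.260 mg/L.
Minimum DO = C_s − D_c = 10.7 − 3.260 = 7.440 mg/L.
x_c = v t_c = 0.540 m/s × 1.133 d × 86400 s/d = 52850 m ≈ 52.9 km.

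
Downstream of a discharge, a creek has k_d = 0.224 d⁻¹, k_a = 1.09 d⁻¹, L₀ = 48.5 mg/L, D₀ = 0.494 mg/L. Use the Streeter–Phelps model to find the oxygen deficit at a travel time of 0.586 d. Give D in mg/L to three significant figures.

k_d L₀/(k_a−k_d) = 0.224×48.5/(1.09−0.224) = 10.86/0.8660 = 12.55 mg/L.
e^(−k_d t) = e^(−0.224×0.5860) = 0.8770; e^(−k_a t) = e^(−1.09×0.5860) = 0.5280.
D = 12.55 × (0.8770 − 0.5280) + 0.494 × 0.5280 = 4.379 + 0.2608 = 4.639 mg/L.

D ≈ 4.64 mg/L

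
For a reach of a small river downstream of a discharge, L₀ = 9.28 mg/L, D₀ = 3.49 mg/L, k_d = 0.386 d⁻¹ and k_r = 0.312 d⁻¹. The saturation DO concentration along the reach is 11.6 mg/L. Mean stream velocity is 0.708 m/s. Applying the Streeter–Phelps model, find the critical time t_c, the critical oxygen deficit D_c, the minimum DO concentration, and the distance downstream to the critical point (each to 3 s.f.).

t_c ≈ 1.94 d; D_c ≈ 5.44 mg/L; min DO ≈ 6.16 mg/L; x_c ≈ 118 km

At the critical point dD/dt = 0, so k_d L₀ e^(−k_d t) = k_r D. Substituting D(t) from the Streeter–Phelps equation and solving for t gives
t_c = ln[(k_r/k_d)(1 − D₀(k_r−k_d)/(k_d L₀))] / (k_r−k_d).
Here k_r−k_d = -0.07400 d⁻¹ and 1 − D₀(k_r−k_d)/(k_d L₀) = 1 − 3.49×-0.07400/(0.386×9.28) = 1.072, so
t_c = ln(0.8083 × 1.072) / -0.07400 = -0.1432 / -0.07400 = 1.935 d.
D_c = (k_d/k_r) L₀ e^(−k_d t_c) = (0.386/0.312) × 9.28 × e^(−0.386×1.935) = 1.237 × 9.28 × 0.4738 = 5.439 mg/L.
Minimum DO = C_s − D_c = 11.6 − 5.439 = 6.161 mg/L.
x_c = v t_c = 0.708 m/s × 1.935 d × 86400 s/d = 118400 m ≈ 118 km.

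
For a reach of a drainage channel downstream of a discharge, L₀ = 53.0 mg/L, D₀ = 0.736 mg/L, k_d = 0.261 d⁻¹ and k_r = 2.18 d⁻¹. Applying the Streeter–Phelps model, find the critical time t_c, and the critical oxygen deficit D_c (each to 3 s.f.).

t_c ≈ 1.05 d; D_c ≈ 4.82 mg/L

At the critical point dD/dt = 0, so k_d L₀ e^(−k_d t) = k_r D. Substituting D(t) from the Streeter–Phelps equation and solving for t gives
t_c = ln[(k_r/k_d)(1 − D₀(k_r−k_d)/(k_d L₀))] / (k_r−k_d).
Here k_r−k_d = 1.919 d⁻¹ and 1 − D₀(k_r−k_d)/(k_d L₀) = 1 − 0.736×1.919/(0.261×53.0) = 0.8979, so
t_c = ln(8.352 × 0.8979) / 1.919 = 2.015 / 1.919 = 1.050 d.
D_c = (k_d/k_r) L₀ e^(−k_d t_c) = (0.261/2.18) × 53.0 × e^(−0.261×1.050) = 0.1197 × 53.0 × 0.7603 = 4.824 mg/L.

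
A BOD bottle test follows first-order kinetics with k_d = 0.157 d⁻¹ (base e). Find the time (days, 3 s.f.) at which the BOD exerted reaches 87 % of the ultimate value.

t ≈ 13.0 d

y/L₀ = 1 − e^(−k_d t) = 0.87 ⇒ e^(−k_d t) = 0.130
t = −ln(0.130) / 0.157 = 2.040 / 0.157 = 13.00 d.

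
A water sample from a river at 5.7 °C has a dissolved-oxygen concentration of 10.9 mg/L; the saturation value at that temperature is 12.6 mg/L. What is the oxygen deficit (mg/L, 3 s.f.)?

D ≈ 1.70 mg/L

D = C_s − C = 12.6 − 10.9 = 1.70 mg/L.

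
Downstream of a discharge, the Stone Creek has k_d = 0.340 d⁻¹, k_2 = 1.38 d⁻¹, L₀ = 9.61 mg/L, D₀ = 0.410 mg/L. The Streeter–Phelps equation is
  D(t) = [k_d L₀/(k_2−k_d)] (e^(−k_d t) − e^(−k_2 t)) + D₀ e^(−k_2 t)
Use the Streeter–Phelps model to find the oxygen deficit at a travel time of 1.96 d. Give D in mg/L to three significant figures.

k_d L₀/(k_2−k_d) = 0.340×9.61/(1.38−0.340) = 3.267/1.040 = 3.142 mg/L.
e^(−k_d t) = e^(−0.340×1.960) = 0.5136; e^(−k_2 t) = e^(−1.38×1.960) = 0.06688.
D = 3.142 × (0.5136 − 0.06688) + 0.410 × 0.06688 = 1.403 + 0.02742 = 1.431 mg/L.

D ≈ 1.43 mg/L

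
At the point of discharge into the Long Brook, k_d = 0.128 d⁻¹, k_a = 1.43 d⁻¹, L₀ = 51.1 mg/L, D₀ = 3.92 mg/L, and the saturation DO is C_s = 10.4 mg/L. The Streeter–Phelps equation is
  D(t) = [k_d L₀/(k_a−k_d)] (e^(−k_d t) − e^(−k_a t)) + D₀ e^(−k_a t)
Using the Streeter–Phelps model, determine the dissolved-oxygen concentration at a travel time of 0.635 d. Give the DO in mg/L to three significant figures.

k_d L₀/(k_a−k_d) = 0.128×51.1/(1.43−0.128) = 6.541/1.302 = 5.024 mg/L.
e^(−k_d t) = e^(−0.128×0.6350) = 0.9219; e^(−k_a t) = e^(−1.43×0.6350) = 0.4033.
D = 5.024 × (0.9219 − 0.4033) + 3.92 × 0.4033 = 2.605 + 1.581 = 4.186 mg/L.
DO = C_s − D = 10.4 − 4.186 = 6.214 mg/L.

DO ≈ 6.21 mg/L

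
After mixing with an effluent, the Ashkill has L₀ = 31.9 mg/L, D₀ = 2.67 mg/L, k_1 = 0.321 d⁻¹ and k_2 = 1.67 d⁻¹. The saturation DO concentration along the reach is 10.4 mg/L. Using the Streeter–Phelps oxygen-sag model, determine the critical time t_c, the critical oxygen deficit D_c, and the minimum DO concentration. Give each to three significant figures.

t_c ≈ 0.901 d; D_c ≈ 4.59 mg/L; min DO ≈ 5.81 mg/L

At the critical point dD/dt = 0, so k_1 L₀ e^(−k_1 t) = k_2 D. Substituting D(t) from the Streeter–Phelps equation and solving for t gives
t_c = ln[(k_2/k_1)(1 − D₀(k_2−k_1)/(k_1 L₀))] / (k_2−k_1).
Here k_2−k_1 = 1.349 d⁻¹ and 1 − D₀(k_2−k_1)/(k_1 L₀) = 1 − 2.67×1.349/(0.321×31.9) = 0.6483, so
t_c = ln(5.202 × 0.6483) / 1.349 = 1.216 / 1.349 = 0.9012 d.
D_c = (k_1/k_2) L₀ e^(−k_1 t_c) = (0.321/1.67) × 31.9 × e^(−0.321×0.9012) = 0.1922 × 31.9 × 0.7488 = 4.591 mg/L.
Minimum DO = C_s − D_c = 10.4 − 4.591 = 5.809 mg/L.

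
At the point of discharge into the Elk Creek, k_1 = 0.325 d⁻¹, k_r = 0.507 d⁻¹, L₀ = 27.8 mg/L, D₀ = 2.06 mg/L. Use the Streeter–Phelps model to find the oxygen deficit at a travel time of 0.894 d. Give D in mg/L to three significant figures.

D ≈ 6.88 mg/L

k_1 L₀/(k_r−k_1) = 0.325×27.8/(0.507−0.325) = 9.035/0.1820 = 49.64 mg/L.
e^(−k_1 t) = e^(−0.325×0.8940) = 0.7479; e^(−k_r t) = e^(−0.507×0.8940) = 0.6356.
D = 49.64 × (0.7479 − 0.6356) + 2.06 × 0.6356 = 5.575 + 1.309 = 6.884 mg/L.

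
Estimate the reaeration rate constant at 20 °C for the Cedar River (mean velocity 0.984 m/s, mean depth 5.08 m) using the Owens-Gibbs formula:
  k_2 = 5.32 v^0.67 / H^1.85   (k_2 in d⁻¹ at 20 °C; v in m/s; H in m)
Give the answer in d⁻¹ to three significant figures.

k_2 = 5.32 × 0.984^0.67 / 5.08^1.85 = 5.32 × 0.9893 / 20.22 = 0.2602 d⁻¹.

k_2 ≈ 0.260 d⁻¹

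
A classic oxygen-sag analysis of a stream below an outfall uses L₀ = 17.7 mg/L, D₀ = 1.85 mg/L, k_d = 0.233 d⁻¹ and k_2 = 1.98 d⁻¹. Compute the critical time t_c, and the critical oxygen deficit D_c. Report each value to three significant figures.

With k_2/k_d = 8.498 and 1 − D₀(k_2−k_d)/(k_d L₀) = 0.2163,
t_c = ln(8.498 × 0.2163) / (1.98 − 0.233) = ln(1.838) / 1.747 = 0.6088/1.747 = 0.3485 d.
D_c = (k_d/k_2) L₀ e^(−k_d t_c) = (0.233/1.98) × 17.7 × e^(−0.233×0.3485) = 0.1177 × 17.7 × 0.9220 = 1.920 mg/L.

t_c ≈ 0.349 d; D_c ≈ 1.92 mg/L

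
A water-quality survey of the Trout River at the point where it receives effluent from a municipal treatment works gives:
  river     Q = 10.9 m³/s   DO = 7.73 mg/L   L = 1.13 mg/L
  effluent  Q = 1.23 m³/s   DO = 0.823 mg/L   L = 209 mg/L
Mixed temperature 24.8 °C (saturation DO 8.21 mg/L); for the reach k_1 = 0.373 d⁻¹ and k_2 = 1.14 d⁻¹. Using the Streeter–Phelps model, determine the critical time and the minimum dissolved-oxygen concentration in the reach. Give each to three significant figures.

t_c ≈ 1.31 d; minimum DO ≈ 3.75 mg/L

Mixed DO = (10.9×7.73 + 1.23×0.823)/(10.9+1.23) = 85.27/12.13 = 7.030 mg/L.
Mixed L₀ = (10.9×1.13 + 1.23×209)/(12.13) = 269.4/12.13 = 22.21 mg/L.
Initial deficit D₀ = C_s − DO₀ = 8.21 − 7.030 = 1.180 mg/L.
t_c = (1/0.7670) ln[(1.14/0.373)(1 − 1.180×0.7670/(0.373×22.21))] = 1.304 × ln(2.722) = 1.306 d.
D_c = (0.373/1.14) × 22.21 × e^(−0.373×1.306) = 0.3272 × 22.21 × 0.6145 = 4.465 mg/L.
Minimum DO = 8.21 − 4.465 = 3.745 mg/L.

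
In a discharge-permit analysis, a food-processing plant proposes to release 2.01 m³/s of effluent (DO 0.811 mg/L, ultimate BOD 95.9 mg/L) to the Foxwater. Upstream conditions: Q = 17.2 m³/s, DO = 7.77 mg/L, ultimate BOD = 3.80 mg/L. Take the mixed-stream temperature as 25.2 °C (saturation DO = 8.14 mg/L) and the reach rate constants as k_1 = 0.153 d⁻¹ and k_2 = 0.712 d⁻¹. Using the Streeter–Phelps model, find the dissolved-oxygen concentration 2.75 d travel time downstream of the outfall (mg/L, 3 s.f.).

Mixed DO = (17.2×7.77 + 2.01×0.811)/(17.2+2.01) = 135.3/19.21 = 7.042 mg/L.
Mixed L₀ = (17.2×3.80 + 2.01×95.9)/(19.21) = 258.1/19.21 = 13.44 mg/L.
Initial deficit D₀ = C_s − DO₀ = 8.14 − 7.042 = 1.098 mg/L.
D(2.75) = [0.153×13.44/(0.712−0.153)](e^(−0.153×2.75) − e^(−0.712×2.75)) + 1.098 e^(−0.712×2.75)
= 3.678 × (0.6566 − 0.1411) + 1.098 × 0.1411 = 2.051 mg/L.
DO = 8.14 − 2.051 = 6.089 mg/L.

DO ≈ 6.09 mg/L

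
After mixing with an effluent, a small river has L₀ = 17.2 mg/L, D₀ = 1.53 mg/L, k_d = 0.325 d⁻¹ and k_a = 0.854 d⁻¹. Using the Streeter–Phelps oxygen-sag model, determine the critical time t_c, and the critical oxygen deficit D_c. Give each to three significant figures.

With k_a/k_d = 2.628 and 1 − D₀(k_a−k_d)/(k_d L₀) = 0.8552,
t_c = ln(2.628 × 0.8552) / (0.854 − 0.325) = ln(2.247) / 0.5290 = 0.8097/0.5290 = 1.531 d.
L(t_c) = L₀ e^(−k_d t_c) = 17.2 × 0.6081 = 10.46 mg/L, and at the critical point k_a D_c = k_d L, so D_c = (0.325/0.854) × 10.46 = 3.980 mg/L.

t_c ≈ 1.53 d; D_c ≈ 3.98 mg/L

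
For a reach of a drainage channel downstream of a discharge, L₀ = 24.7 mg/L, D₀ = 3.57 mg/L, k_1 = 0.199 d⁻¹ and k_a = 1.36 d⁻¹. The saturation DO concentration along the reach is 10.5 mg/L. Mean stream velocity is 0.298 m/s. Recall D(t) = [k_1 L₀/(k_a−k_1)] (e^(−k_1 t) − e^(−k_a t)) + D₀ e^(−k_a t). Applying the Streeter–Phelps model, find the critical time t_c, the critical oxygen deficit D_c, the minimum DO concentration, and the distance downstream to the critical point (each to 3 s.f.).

t_c ≈ 0.0594 d; D_c ≈ 3.57 mg/L; min DO ≈ 6.93 mg/L; x_c ≈ 1.53 km

At the critical point dD/dt = 0, so k_1 L₀ e^(−k_1 t) = k_a D. Substituting D(t) from the Streeter–Phelps equation and solving for t gives
t_c = ln[(k_a/k_1)(1 − D₀(k_a−k_1)/(k_1 L₀))] / (k_a−k_1).
Here k_a−k_1 = 1.161 d⁻¹ and 1 − D₀(k_a−k_1)/(k_1 L₀) = 1 − 3.57×1.161/(0.199×24.7) = 0.1568, so
t_c = ln(6.834 × 0.1568) / 1.161 = 0.06891 / 1.161 = 0.05935 d.
L(t_c) = L₀ e^(−k_1 t_c) = 24.7 × 0.9883 = 24.41 mg/L, and at the critical point k_a D_c = k_1 L, so D_c = (0.199/1.36) × 24.41 = 3.572 mg/L.
Minimum DO = C_s − D_c = 10.5 − 3.572 = 6.928 mg/L.
x_c = v t_c = 0.298 m/s × 0.05935 d × 86400 s/d = 1528 m ≈ 1.53 km.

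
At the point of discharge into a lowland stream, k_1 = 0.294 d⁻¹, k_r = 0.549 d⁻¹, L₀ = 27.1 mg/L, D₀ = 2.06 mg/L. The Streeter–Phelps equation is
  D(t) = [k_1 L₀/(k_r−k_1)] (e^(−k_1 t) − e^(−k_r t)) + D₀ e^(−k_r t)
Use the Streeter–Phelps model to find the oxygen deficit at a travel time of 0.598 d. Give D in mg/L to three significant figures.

k_1 L₀/(k_r−k_1) = 0.294×27.1/(0.549−0.294) = 7.967/0.2550 = 31.24 mg/L.
e^(−k_1 t) = e^(−0.294×0.5980) = 0.8388; e^(−k_r t) = e^(−0.549×0.5980) = 0.7201.
D = 31.24 × (0.8388 − 0.7201) + 2.06 × 0.7201 = 3.707 + 1.483 = 5.190 mg/L.

D ≈ 5.19 mg/L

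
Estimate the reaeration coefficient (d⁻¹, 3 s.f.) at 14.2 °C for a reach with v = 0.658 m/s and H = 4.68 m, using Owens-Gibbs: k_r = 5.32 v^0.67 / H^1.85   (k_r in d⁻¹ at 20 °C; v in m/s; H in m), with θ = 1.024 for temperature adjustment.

k_r ≈ 0.202 d⁻¹

k_r(20) = 5.32 × 0.658^0.67 / 4.68^1.85 = 5.32 × 0.7555 / 17.38 = 0.2313 d⁻¹.
k_r(14.2) = 0.2313 × 1.024^(14.2−20) = 0.2313 × 0.8715 = 0.2016 d⁻¹.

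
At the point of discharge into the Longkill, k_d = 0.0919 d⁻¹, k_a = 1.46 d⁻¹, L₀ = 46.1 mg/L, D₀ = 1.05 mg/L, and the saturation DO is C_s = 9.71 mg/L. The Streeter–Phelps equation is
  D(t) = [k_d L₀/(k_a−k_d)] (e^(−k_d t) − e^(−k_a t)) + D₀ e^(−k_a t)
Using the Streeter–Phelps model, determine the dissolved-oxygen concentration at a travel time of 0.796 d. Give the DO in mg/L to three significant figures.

DO ≈ 7.47 mg/L

k_d L₀/(k_a−k_d) = 0.0919×46.1/(1.46−0.0919) = 4.237/1.368 = 3.097 mg/L.
e^(−k_d t) = e^(−0.0919×0.7960) = 0.9295; e^(−k_a t) = e^(−1.46×0.7960) = 0.3128.
D = 3.097 × (0.9295 − 0.3128) + 1.05 × 0.3128 = 1.910 + 0.3285 = 2.238 mg/L.
DO = C_s − D = 9.71 − 2.238 = 7.472 mg/L.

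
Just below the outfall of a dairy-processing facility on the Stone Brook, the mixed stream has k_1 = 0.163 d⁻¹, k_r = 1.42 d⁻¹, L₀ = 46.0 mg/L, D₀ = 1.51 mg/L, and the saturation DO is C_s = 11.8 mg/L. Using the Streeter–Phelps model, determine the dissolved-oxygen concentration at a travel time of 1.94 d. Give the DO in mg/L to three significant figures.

k_1 L₀/(k_r−k_1) = 0.163×46.0/(1.42−0.163) = 7.498/1.257 = 5.965 mg/L.
e^(−k_1 t) = e^(−0.163×1.940) = 0.7289; e^(−k_r t) = e^(−1.42×1.940) = 0.06362.
D = 5.965 × (0.7289 − 0.06362) + 1.51 × 0.06362 = 3.968 + 0.09607 = 4.064 mg/L.
DO = C_s − D = 11.8 − 4.064 = 7.736 mg/L.

DO ≈ 7.74 mg/L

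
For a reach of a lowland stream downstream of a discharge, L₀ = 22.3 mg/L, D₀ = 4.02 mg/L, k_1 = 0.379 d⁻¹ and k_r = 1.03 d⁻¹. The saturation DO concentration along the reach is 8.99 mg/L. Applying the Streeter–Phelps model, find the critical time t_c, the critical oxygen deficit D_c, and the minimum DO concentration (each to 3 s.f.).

t_c ≈ 0.967 d; D_c ≈ 5.69 mg/L; min DO ≈ 3.30 mg/L

t_c = [1/(k_r−k_1)] ln[(k_r/k_1)(1 − D₀(k_r−k_1)/(k_1 L₀))]
= [1/(1.03−0.379)] ln[(1.03/0.379)(1 − 4.02×0.6510/(0.379×22.3))]
= (1/0.6510) ln[2.718 × 0.6904] = 1.536 × ln(1.876) = 1.536 × 0.6292 = 0.9666 d.
D_c = (k_1/k_r) L₀ e^(−k_1 t_c) = (0.379/1.03) × 22.3 × e^(−0.379×0.9666) = 0.3680 × 22.3 × 0.6933 = 5.689 mg/L.
Minimum DO = C_s − D_c = 8.99 − 5.689 = 3.301 mg/L.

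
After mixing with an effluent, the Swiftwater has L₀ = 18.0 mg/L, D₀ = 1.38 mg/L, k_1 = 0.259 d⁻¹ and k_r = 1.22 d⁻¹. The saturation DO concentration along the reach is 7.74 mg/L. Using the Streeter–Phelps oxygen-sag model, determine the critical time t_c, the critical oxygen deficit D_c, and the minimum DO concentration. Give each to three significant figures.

With k_r/k_1 = 4.710 and 1 − D₀(k_r−k_1)/(k_1 L₀) = 0.7155,
t_c = ln(4.710 × 0.7155) / (1.22 − 0.259) = ln(3.370) / 0.9610 = 1.215/0.9610 = 1.264 d.
D_c = (k_1/k_r) L₀ e^(−k_1 t_c) = (0.259/1.22) × 18.0 × e^(−0.259×1.264) = 0.2123 × 18.0 × 0.7207 = 2.754 mg/L.
Minimum DO = C_s − D_c = 7.74 − 2.754 = 4.986 mg/L.

t_c ≈ 1.26 d; D_c ≈ 2.75 mg/L; min DO ≈ 4.99 mg/L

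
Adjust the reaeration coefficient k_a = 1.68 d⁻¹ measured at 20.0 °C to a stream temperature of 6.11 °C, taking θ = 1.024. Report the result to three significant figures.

k_a ≈ 1.21 d⁻¹

k_a(T₂) = k_a(T₁) · θ^(T₂−T₁) = 1.68 × 1.024^(6.11−20.0)
= 1.68 × 1.024^-13.9 = 1.68 × 0.7193 = 1.208 d⁻¹.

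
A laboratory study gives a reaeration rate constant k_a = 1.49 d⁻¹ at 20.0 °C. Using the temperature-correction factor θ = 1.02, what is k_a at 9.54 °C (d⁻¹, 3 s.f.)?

k_a(T₂) = k_a(T₁) · θ^(T₂−T₁) = 1.49 × 1.02^(9.54−20.0)
= 1.49 × 1.02^-10.5 = 1.49 × 0.8129 = 1.211 d⁻¹.

k_a ≈ 1.21 d⁻¹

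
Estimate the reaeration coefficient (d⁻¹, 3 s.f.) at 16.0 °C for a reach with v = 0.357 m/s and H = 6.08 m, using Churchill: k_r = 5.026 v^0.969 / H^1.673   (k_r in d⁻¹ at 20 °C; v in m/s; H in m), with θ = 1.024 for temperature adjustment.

k_r ≈ 0.0822 d⁻¹

k_r(20) = 5.026 × 0.357^0.969 / 6.08^1.673 = 5.026 × 0.3686 / 20.49 = 0.09042 d⁻¹.
k_r(16.0) = 0.09042 × 1.024^(16.0−20) = 0.09042 × 0.9095 = 0.08224 d⁻¹.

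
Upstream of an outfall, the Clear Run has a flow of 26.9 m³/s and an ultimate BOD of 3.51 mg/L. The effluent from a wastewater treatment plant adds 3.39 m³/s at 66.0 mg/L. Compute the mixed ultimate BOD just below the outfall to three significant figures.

Flow-weighted mixing: C = (Q_r C_r + Q_w C_w)/(Q_r + Q_w)
= (26.9×3.51 + 3.39×66.0)/(26.9 + 3.39) = 318.2/30.29 = 10.50 mg/L.

10.5 mg/L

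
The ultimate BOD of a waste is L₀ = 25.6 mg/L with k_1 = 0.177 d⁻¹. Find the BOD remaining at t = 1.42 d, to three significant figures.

L ≈ 19.9 mg/L

L_t = L₀ e^(−k_1 t) = 25.6 × e^(−0.177×1.42) = 25.6 × 0.7778 = 19.91 mg/L.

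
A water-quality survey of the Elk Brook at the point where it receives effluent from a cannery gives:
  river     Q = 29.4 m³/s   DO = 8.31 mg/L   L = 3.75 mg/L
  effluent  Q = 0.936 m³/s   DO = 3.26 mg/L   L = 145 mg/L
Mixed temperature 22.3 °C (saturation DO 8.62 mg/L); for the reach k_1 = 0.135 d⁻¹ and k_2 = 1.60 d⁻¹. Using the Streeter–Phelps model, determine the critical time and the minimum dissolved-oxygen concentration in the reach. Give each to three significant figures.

Mixed DO = (29.4×8.31 + 0.936×3.26)/(29.4+0.936) = 247.4/30.34 = 8.154 mg/L.
Mixed L₀ = (29.4×3.75 + 0.936×145)/(30.34) = 246.0/30.34 = 8.108 mg/L.
Initial deficit D₀ = C_s − DO₀ = 8.62 − 8.154 = 0.4658 mg/L.
t_c = (1/1.465) ln[(1.60/0.135)(1 − 0.4658×1.465/(0.135×8.108))] = 0.6826 × ln(4.463) = 1.021 d.
D_c = (0.135/1.60) × 8.108 × e^(−0.135×1.021) = 0.08438 × 8.108 × 0.8712 = 0.5960 mg/L.
Minimum DO = 8.62 − 0.5960 = 8.024 mg/L.

t_c ≈ 1.02 d; minimum DO ≈ 8.02 mg/L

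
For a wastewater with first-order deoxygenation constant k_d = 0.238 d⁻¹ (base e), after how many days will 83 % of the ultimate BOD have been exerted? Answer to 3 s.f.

y/L₀ = 1 − e^(−k_d t) = 0.83 ⇒ e^(−k_d t) = 0.170
t = −ln(0.170) / 0.238 = 1.772 / 0.238 = 7.445 d.

t ≈ 7.45 d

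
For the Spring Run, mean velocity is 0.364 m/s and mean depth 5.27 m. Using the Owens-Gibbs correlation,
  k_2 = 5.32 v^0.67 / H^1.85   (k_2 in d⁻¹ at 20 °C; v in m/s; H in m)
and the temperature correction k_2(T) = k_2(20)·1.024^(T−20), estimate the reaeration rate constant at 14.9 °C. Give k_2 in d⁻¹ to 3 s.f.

k_2(20) = 5.32 × 0.364^0.67 / 5.27^1.85 = 5.32 × 0.5081 / 21.64 = 0.1249 d⁻¹.
k_2(14.9) = 0.1249 × 1.024^(14.9−20) = 0.1249 × 0.8861 = 0.1107 d⁻¹.

k_2 ≈ 0.111 d⁻¹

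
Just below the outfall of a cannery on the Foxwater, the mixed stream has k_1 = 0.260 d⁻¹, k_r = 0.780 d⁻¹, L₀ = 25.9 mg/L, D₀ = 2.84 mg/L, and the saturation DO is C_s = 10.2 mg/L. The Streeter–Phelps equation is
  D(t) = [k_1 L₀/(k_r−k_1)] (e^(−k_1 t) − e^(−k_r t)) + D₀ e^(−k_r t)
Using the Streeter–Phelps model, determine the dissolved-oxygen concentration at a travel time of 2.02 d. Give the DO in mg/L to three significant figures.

DO ≈ 4.63 mg/L

k_1 L₀/(k_r−k_1) = 0.260×25.9/(0.780−0.260) = 6.734/0.5200 = 12.95 mg/L.
e^(−k_1 t) = e^(−0.260×2.020) = 0.5914; e^(−k_r t) = e^(−0.780×2.020) = 0.2069.
D = 12.95 × (0.5914 − 0.2069) + 2.84 × 0.2069 = 4.980 + 0.5875 = 5.568 mg/L.
DO = C_s − D = 10.2 − 5.568 = 4.632 mg/L.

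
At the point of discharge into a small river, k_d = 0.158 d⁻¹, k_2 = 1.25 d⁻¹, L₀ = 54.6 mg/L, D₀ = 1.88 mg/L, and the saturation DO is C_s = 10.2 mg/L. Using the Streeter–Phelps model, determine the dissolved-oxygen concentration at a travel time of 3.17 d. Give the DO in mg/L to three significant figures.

DO ≈ 5.53 mg/L

k_d L₀/(k_2−k_d) = 0.158×54.6/(1.25−0.158) = 8.627/1.092 = 7.900 mg/L.
e^(−k_d t) = e^(−0.158×3.170) = 0.6060; e^(−k_2 t) = e^(−1.25×3.170) = 0.01902.
D = 7.900 × (0.6060 − 0.01902) + 1.88 × 0.01902 = 4.637 + 0.03575 = 4.673 mg/L.
DO = C_s − D = 10.2 − 4.673 = 5.527 mg/L.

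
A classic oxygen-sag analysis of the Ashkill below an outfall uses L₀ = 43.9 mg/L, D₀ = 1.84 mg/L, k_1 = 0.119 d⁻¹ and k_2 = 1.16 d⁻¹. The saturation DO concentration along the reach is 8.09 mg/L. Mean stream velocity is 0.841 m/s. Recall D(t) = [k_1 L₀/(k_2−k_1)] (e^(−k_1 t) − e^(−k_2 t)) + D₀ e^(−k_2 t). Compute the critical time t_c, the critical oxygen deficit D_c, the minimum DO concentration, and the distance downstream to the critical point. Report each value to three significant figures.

t_c = [1/(k_2−k_1)] ln[(k_2/k_1)(1 − D₀(k_2−k_1)/(k_1 L₀))]
= [1/(1.16−0.119)] ln[(1.16/0.119)(1 − 1.84×1.041/(0.119×43.9))]
= (1/1.041) ln[9.748 × 0.6333] = 0.9606 × ln(6.174) = 0.9606 × 1.820 = 1.749 d.
L(t_c) = L₀ e^(−k_1 t_c) = 43.9 × 0.8121 = 35.65 mg/L, and at the critical point k_2 D_c = k_1 L, so D_c = (0.119/1.16) × 35.65 = 3.657 mg/L.
Minimum DO = C_s − D_c = 8.09 − 3.657 = 4.433 mg/L.
x_c = v t_c = 0.841 m/s × 1.749 d × 86400 s/d = 127100 m ≈ 127 km.

t_c ≈ 1.75 d; D_c ≈ 3.66 mg/L; min DO ≈ 4.43 mg/L; x_c ≈ 127 km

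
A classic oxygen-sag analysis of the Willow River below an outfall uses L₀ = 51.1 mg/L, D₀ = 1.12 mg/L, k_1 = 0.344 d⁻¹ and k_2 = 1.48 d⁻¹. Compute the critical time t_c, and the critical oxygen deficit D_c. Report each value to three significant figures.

t_c = [1/(k_2−k_1)] ln[(k_2/k_1)(1 − D₀(k_2−k_1)/(k_1 L₀))]
= [1/(1.48−0.344)] ln[(1.48/0.344)(1 − 1.12×1.136/(0.344×51.1))]
= (1/1.136) ln[4.302 × 0.9276] = 0.8803 × ln(3.991) = 0.8803 × 1.384 = 1.218 d.
L(t_c) = L₀ e^(−k_1 t_c) = 51.1 × 0.6576 = 33.61 mg/L, and at the critical point k_2 D_c = k_1 L, so D_c = (0.344/1.48) × 33.61 = 7.811 mg/L.

t_c ≈ 1.22 d; D_c ≈ 7.81 mg/L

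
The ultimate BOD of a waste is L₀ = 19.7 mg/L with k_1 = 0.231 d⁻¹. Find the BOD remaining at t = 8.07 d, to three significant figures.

L ≈ 3.05 mg/L

L_t = L₀ e^(−k_1 t) = 19.7 × e^(−0.231×8.07) = 19.7 × 0.1550 = 3.054 mg/L.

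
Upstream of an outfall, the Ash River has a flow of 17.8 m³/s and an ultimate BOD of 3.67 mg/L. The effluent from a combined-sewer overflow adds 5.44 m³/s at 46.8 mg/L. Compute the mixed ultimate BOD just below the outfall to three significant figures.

Flow-weighted mixing: C = (Q_r C_r + Q_w C_w)/(Q_r + Q_w)
= (17.8×3.67 + 5.44×46.8)/(17.8 + 5.44) = 319.9/23.24 = 13.77 mg/L.

13.8 mg/L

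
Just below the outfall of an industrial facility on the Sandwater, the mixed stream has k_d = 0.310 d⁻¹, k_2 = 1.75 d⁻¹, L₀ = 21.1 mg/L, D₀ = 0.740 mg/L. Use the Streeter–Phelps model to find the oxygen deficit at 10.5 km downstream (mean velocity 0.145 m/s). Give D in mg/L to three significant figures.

D ≈ 2.63 mg/L

Travel time t = x/v = 10.5 km / (0.145 m/s) = 10500 m / 0.145 m/s = 72410 s = 0.8381 d.
k_d L₀/(k_2−k_d) = 0.310×21.1/(1.75−0.310) = 6.541/1.440 = 4.542 mg/L.
e^(−k_d t) = e^(−0.310×0.8381) = 0.7712; e^(−k_2 t) = e^(−1.75×0.8381) = 0.2307.
D = 4.542 × (0.7712 − 0.2307) + 0.740 × 0.2307 = 2.455 + 0.1707 = 2.626 mg/L.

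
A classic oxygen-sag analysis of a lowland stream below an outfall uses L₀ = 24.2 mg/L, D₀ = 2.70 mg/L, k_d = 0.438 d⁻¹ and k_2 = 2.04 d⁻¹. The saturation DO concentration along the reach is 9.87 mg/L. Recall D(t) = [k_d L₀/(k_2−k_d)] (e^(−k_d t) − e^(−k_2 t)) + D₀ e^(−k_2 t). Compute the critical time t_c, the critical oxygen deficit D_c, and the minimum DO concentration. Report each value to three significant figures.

t_c = [1/(k_2−k_d)] ln[(k_2/k_d)(1 − D₀(k_2−k_d)/(k_d L₀))]
= [1/(2.04−0.438)] ln[(2.04/0.438)(1 − 2.70×1.602/(0.438×24.2))]
= (1/1.602) ln[4.658 × 0.5919] = 0.6242 × ln(2.757) = 0.6242 × 1.014 = 0.6330 d.
D_c = (k_d/k_2) L₀ e^(−k_d t_c) = (0.438/2.04) × 24.2 × e^(−0.438×0.6330) = 0.2147 × 24.2 × 0.7579 = 3.938 mg/L.
Minimum DO = C_s − D_c = 9.87 − 3.938 = 5.932 mg/L.

t_c ≈ 0.633 d; D_c ≈ 3.94 mg/L; min DO ≈ 5.93 mg/L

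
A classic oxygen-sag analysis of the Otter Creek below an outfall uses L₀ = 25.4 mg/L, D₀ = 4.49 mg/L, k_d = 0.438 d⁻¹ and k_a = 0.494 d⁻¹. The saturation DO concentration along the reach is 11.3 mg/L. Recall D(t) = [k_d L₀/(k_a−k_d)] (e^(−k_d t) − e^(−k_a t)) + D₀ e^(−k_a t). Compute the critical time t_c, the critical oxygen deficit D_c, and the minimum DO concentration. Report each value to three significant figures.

With k_a/k_d = 1.128 and 1 − D₀(k_a−k_d)/(k_d L₀) = 0.9774,
t_c = ln(1.128 × 0.9774) / (0.494 − 0.438) = ln(1.102) / 0.05600 = 0.09746/0.05600 = 1.740 d.
D_c = (k_d/k_a) L₀ e^(−k_d t_c) = (0.438/0.494) × 25.4 × e^(−0.438×1.740) = 0.8866 × 25.4 × 0.4666 = 10.51 mg/L.
Minimum DO = C_s − D_c = 11.3 − 10.51 = 0.7915 mg/L.

t_c ≈ 1.74 d; D_c ≈ 10.5 mg/L; min DO ≈ 0.791 mg/L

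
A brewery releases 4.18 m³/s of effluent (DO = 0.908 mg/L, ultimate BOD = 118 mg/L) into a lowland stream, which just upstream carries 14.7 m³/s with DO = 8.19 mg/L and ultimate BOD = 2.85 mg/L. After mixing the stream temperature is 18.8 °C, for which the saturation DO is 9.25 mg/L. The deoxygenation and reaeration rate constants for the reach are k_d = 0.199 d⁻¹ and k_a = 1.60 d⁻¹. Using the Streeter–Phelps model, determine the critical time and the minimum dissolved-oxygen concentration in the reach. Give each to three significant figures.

t_c ≈ 0.710 d; minimum DO ≈ 6.19 mg/L

Mixed DO = (14.7×8.19 + 4.18×0.908)/(14.7+4.18) = 124.2/18.88 = 6.578 mg/L.
Mixed L₀ = (14.7×2.85 + 4.18×118)/(18.88) = 535.1/18.88 = 28.34 mg/L.
Initial deficit D₀ = C_s − DO₀ = 9.25 − 6.578 = 2.672 mg/L.
t_c = (1/1.401) ln[(1.60/0.199)(1 − 2.672×1.401/(0.199×28.34))] = 0.7138 × ln(2.704) = 0.7099 d.
D_c = (0.199/1.60) × 28.34 × e^(−0.199×0.7099) = 0.1244 × 28.34 × 0.8683 = 3.061 mg/L.
Minimum DO = 9.25 − 3.061 = 6.189 mg/L.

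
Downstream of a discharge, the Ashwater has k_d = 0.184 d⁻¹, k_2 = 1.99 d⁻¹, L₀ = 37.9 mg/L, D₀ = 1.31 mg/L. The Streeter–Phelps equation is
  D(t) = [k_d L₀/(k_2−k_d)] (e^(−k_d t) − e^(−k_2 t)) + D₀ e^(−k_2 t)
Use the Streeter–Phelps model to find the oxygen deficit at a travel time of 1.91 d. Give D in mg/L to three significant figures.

k_d L₀/(k_2−k_d) = 0.184×37.9/(1.99−0.184) = 6.974/1.806 = 3.861 mg/L.
e^(−k_d t) = e^(−0.184×1.910) = 0.7037; e^(−k_2 t) = e^(−1.99×1.910) = 0.02235.
D = 3.861 × (0.7037 − 0.02235) + 1.31 × 0.02235 = 2.631 + 0.02928 = 2.660 mg/L.

D ≈ 2.66 mg/L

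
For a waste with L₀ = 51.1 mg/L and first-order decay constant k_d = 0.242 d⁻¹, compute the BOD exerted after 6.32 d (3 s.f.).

y ≈ 40.0 mg/L

y_t = L₀(1 − e^(−k_d t)) = 51.1 × (1 − e^(−0.242×6.32))
= 51.1 × (1 − 0.2167) = 51.1 × 0.7833 = 40.03 mg/L.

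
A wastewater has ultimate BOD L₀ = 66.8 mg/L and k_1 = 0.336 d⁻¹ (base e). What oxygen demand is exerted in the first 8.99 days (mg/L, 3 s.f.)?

y ≈ 63.5 mg/L

y_t = L₀(1 − e^(−k_1 t)) = 66.8 × (1 − e^(−0.336×8.99))
= 66.8 × (1 − 0.04877) = 66.8 × 0.9512 = 63.54 mg/L.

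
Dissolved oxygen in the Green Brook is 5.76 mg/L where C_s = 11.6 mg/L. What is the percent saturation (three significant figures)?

49.7 % saturation

% saturation = C/C_s × 100 = 5.76/11.6 × 100 = 49.7 %.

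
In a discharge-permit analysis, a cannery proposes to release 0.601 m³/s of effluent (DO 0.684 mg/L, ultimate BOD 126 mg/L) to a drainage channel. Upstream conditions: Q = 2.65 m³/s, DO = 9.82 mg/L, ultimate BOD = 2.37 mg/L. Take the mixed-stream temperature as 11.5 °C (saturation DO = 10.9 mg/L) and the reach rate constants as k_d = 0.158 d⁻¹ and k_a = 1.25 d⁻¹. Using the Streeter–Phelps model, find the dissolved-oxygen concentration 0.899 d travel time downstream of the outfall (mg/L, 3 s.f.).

DO ≈ 8.02 mg/L

Mixed DO = (2.65×9.82 + 0.601×0.684)/(2.65+0.601) = 26.43/3.251 = 8.131 mg/L.
Mixed L₀ = (2.65×2.37 + 0.601×126)/(3.251) = 82.01/3.251 = 25.23 mg/L.
Initial deficit D₀ = C_s − DO₀ = 10.9 − 8.131 = 2.769 mg/L.
D(0.899) = [0.158×25.23/(1.25−0.158)](e^(−0.158×0.899) − e^(−1.25×0.899)) + 2.769 e^(−1.25×0.899)
= 3.650 × (0.8676 − 0.3251) + 2.769 × 0.3251 = 2.880 mg/L.
DO = 10.9 − 2.880 = 8.020 mg/L.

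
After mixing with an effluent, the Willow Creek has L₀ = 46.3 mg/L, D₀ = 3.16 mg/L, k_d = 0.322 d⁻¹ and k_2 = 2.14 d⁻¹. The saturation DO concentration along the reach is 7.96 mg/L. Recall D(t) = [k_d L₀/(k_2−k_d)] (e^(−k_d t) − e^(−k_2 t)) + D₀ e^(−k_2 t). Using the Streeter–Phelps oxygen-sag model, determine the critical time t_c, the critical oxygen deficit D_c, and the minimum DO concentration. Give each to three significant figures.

t_c ≈ 0.774 d; D_c ≈ 5.43 mg/L; min DO ≈ 2.53 mg/L

t_c = [1/(k_2−k_d)] ln[(k_2/k_d)(1 − D₀(k_2−k_d)/(k_d L₀))]
= [1/(2.14−0.322)] ln[(2.14/0.322)(1 − 3.16×1.818/(0.322×46.3))]
= (1/1.818) ln[6.646 × 0.6147] = 0.5501 × ln(4.085) = 0.5501 × 1.407 = 0.7741 d.
D_c = (k_d/k_2) L₀ e^(−k_d t_c) = (0.322/2.14) × 46.3 × e^(−0.322×0.7741) = 0.1505 × 46.3 × 0.7794 = 5.430 mg/L.
Minimum DO = C_s − D_c = 7.96 − 5.430 = 2.530 mg/L.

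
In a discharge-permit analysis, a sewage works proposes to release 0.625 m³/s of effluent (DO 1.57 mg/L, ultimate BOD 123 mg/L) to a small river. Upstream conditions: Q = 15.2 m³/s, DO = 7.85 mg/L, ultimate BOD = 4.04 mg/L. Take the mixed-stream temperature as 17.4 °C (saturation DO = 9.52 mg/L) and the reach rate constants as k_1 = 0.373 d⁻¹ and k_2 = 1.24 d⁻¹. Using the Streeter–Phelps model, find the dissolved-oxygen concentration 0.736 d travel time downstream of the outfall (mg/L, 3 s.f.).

Mixed DO = (15.2×7.85 + 0.625×1.57)/(15.2+0.625) = 120.3/15.82 = 7.602 mg/L.
Mixed L₀ = (15.2×4.04 + 0.625×123)/(15.82) = 138.3/15.82 = 8.738 mg/L.
Initial deficit D₀ = C_s − DO₀ = 9.52 − 7.602 = 1.918 mg/L.
D(0.736) = [0.373×8.738/(1.24−0.373)](e^(−0.373×0.736) − e^(−1.24×0.736)) + 1.918 e^(−1.24×0.736)
= 3.759 × (0.7599 − 0.4015) + 1.918 × 0.4015 = 2.118 mg/L.
DO = 9.52 − 2.118 = 7.402 mg/L.

DO ≈ 7.40 mg/L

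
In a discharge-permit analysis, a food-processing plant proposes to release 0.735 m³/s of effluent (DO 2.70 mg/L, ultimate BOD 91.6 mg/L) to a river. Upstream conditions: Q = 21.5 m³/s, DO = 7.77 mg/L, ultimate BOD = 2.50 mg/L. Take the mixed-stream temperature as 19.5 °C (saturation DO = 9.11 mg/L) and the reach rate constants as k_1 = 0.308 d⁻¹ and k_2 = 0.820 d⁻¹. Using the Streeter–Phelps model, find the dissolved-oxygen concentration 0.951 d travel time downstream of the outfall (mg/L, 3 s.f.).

Mixed DO = (21.5×7.77 + 0.735×2.70)/(21.5+0.735) = 169.0/22.23 = 7.602 mg/L.
Mixed L₀ = (21.5×2.50 + 0.735×91.6)/(22.23) = 121.1/22.23 = 5.445 mg/L.
Initial deficit D₀ = C_s − DO₀ = 9.11 − 7.602 = 1.508 mg/L.
D(0.951) = [0.308×5.445/(0.820−0.308)](e^(−0.308×0.951) − e^(−0.820×0.951)) + 1.508 e^(−0.820×0.951)
= 3.276 × (0.7461 − 0.4585) + 1.508 × 0.4585 = 1.633 mg/L.
DO = 9.11 − 1.633 = 7.477 mg/L.

DO ≈ 7.48 mg/L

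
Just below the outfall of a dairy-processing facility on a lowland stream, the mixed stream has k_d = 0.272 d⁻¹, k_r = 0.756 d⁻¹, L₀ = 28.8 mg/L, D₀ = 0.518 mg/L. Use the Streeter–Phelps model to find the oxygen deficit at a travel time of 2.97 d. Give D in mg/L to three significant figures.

k_d L₀/(k_r−k_d) = 0.272×28.8/(0.756−0.272) = 7.834/0.4840 = 16.19 mg/L.
e^(−k_d t) = e^(−0.272×2.970) = 0.4458; e^(−k_r t) = e^(−0.756×2.970) = 0.1059.
D = 16.19 × (0.4458 − 0.1059) + 0.518 × 0.1059 = 5.502 + 0.05485 = 5.557 mg/L.

D ≈ 5.56 mg/L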